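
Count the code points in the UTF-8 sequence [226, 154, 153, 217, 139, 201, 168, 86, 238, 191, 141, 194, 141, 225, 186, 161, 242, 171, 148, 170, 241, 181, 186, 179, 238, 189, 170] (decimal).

10

Byte at offset 0: 0xE2 = 11100010 → 3-byte char (#1). Advance 3.
Byte at offset 3: 0xD9 = 11011001 → 2-byte char (#2). Advance 2.
Byte at offset 5: 0xC9 = 11001001 → 2-byte char (#3). Advance 2.
Byte at offset 7: 0x56 = 01010110 → 1-byte char (#4). Advance 1.
Byte at offset 8: 0xEE = 11101110 → 3-byte char (#5). Advance 3.
Byte at offset 11: 0xC2 = 11000010 → 2-byte char (#6). Advance 2.
Byte at offset 13: 0xE1 = 11100001 → 3-byte char (#7). Advance 3.
Byte at offset 16: 0xF2 = 11110010 → 4-byte char (#8). Advance 4.
Byte at offset 20: 0xF1 = 11110001 → 4-byte char (#9). Advance 4.
Byte at offset 24: 0xEE = 11101110 → 3-byte char (#10). Advance 3.
Reached end at offset 27 after 10 code points.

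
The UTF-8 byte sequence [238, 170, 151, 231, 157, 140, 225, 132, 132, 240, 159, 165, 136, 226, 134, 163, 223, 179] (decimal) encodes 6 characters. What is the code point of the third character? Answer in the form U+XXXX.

U+1104

Offset 0: leading byte 0xEE = 11101110 → 3-byte char #1 = EE AA 97.
Offset 3: leading byte 0xE7 = 11100111 → 3-byte char #2 = E7 9D 8C.
Offset 6: leading byte 0xE1 = 11100001 → 3-byte char #3 = E1 84 84.
Leading byte 0xE1 = 11100001 matches 1110xxxx → 3-byte sequence.
Byte 1: 0xE1 = 11100001, payload 0001 (4 bits).
Byte 2: 0x84 = 10000100 (10xxxxxx ✓), payload 000100.
Byte 3: 0x84 = 10000100 (10xxxxxx ✓), payload 000100.
Concatenate: 0001000100000100 = 0x1104 (16 bits → U+1104).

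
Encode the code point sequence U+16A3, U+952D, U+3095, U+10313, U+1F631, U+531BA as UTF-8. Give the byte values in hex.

U+16A3: 3-byte form → E1 9A A3.
U+952D: 3-byte form → E9 94 AD.
U+3095: 3-byte form → E3 82 95.
U+10313: 4-byte form → F0 90 8C 93.
U+1F631: 4-byte form → F0 9F 98 B1.
U+531BA: 4-byte form → F1 93 86 BA.
Concatenated (21 bytes): E1 9A A3 E9 94 AD E3 82 95 F0 90 8C 93 F0 9F 98 B1 F1 93 86 BA.

E1 9A A3 E9 94 AD E3 82 95 F0 90 8C 93 F0 9F 98 B1 F1 93 86 BA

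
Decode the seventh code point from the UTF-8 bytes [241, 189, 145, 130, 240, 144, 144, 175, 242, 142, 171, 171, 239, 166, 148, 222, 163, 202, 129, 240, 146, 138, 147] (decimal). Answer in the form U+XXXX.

U+12293

Offset 0: leading byte 0xF1 = 11110001 → 4-byte char #1 = F1 BD 91 82.
Offset 4: leading byte 0xF0 = 11110000 → 4-byte char #2 = F0 90 90 AF.
Offset 8: leading byte 0xF2 = 11110010 → 4-byte char #3 = F2 8E AB AB.
Offset 12: leading byte 0xEF = 11101111 → 3-byte char #4 = EF A6 94.
Offset 15: leading byte 0xDE = 11011110 → 2-byte char #5 = DE A3.
Offset 17: leading byte 0xCA = 11001010 → 2-byte char #6 = CA 81.
Offset 19: leading byte 0xF0 = 11110000 → 4-byte char #7 = F0 92 8A 93.
Leading byte 0xF0 = 11110000 matches 11110xxx → 4-byte sequence.
Byte 1: 0xF0 = 11110000, payload 000 (3 bits).
Byte 2: 0x92 = 10010010 (10xxxxxx ✓), payload 010010.
Byte 3: 0x8A = 10001010 (10xxxxxx ✓), payload 001010.
Byte 4: 0x93 = 10010011 (10xxxxxx ✓), payload 010011.
Concatenate: 000010010001010010011 = 0x12293 (21 bits → U+12293).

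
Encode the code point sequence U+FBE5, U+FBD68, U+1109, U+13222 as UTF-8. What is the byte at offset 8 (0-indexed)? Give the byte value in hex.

U+FBE5 → 3-byte form EF AF A5 at offsets 0–2.
U+FBD68 → 4-byte form F3 BB B5 A8 at offsets 3–6.
U+1109 → 3-byte form E1 84 89 at offsets 7–9.
Offset 8 falls in char 3's range; it's byte 2 of E1 84 89 = 0x84.

0x84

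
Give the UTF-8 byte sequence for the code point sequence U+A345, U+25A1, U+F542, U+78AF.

U+A345: 3-byte form → EA 8D 85.
U+25A1: 3-byte form → E2 96 A1.
U+F542: 3-byte form → EF 95 82.
U+78AF: 3-byte form → E7 A2 AF.
Concatenated (12 bytes): EA 8D 85 E2 96 A1 EF 95 82 E7 A2 AF.

EA 8D 85 E2 96 A1 EF 95 82 E7 A2 AF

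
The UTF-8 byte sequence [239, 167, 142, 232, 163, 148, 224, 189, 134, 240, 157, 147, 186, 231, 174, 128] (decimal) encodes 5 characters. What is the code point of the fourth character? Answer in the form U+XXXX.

Offset 0: leading byte 0xEF = 11101111 → 3-byte char #1 = EF A7 8E.
Offset 3: leading byte 0xE8 = 11101000 → 3-byte char #2 = E8 A3 94.
Offset 6: leading byte 0xE0 = 11100000 → 3-byte char #3 = E0 BD 86.
Offset 9: leading byte 0xF0 = 11110000 → 4-byte char #4 = F0 9D 93 BA.
Leading byte 0xF0 = 11110000 matches 11110xxx → 4-byte sequence.
Byte 1: 0xF0 = 11110000, payload 000 (3 bits).
Byte 2: 0x9D = 10011101 (10xxxxxx ✓), payload 011101.
Byte 3: 0x93 = 10010011 (10xxxxxx ✓), payload 010011.
Byte 4: 0xBA = 10111010 (10xxxxxx ✓), payload 111010.
Concatenate: 000011101010011111010 = 0x1D4FA (21 bits → U+1D4FA).

U+1D4FA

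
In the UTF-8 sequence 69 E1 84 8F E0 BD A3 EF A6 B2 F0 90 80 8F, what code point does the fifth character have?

Offset 0: leading byte 0x69 = 01101001 → 1-byte char #1 = 69.
Offset 1: leading byte 0xE1 = 11100001 → 3-byte char #2 = E1 84 8F.
Offset 4: leading byte 0xE0 = 11100000 → 3-byte char #3 = E0 BD A3.
Offset 7: leading byte 0xEF = 11101111 → 3-byte char #4 = EF A6 B2.
Offset 10: leading byte 0xF0 = 11110000 → 4-byte char #5 = F0 90 80 8F.
Leading byte 0xF0 = 11110000 matches 11110xxx → 4-byte sequence.
Byte 1: 0xF0 = 11110000, payload 000 (3 bits).
Byte 2: 0x90 = 10010000 (10xxxxxx ✓), payload 010000.
Byte 3: 0x80 = 10000000 (10xxxxxx ✓), payload 000000.
Byte 4: 0x8F = 10001111 (10xxxxxx ✓), payload 001111.
Concatenate: 000010000000000001111 = 0x1000F (21 bits → U+1000F).

U+1000F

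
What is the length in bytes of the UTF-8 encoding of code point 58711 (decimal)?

U+E557 = 0xE557. UTF-8 uses 1 byte below 0x80, 2 below 0x800, 3 below 0x10000, 4 up to 0x10FFFF. 0xE557 is in U+0800–U+FFFF → 3 bytes.

3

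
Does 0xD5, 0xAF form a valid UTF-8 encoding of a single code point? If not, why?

Leading byte 0xD5 = 11010101 → 2-byte form.
Continuation bytes 0xAF=10101111 all match 10xxxxxx.
Decoded value 0x56F is ≥ 0x80 (shortest form) and not a surrogate.

valid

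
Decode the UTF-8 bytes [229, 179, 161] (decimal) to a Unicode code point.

Leading byte 0xE5 = 11100101 matches 1110xxxx → 3-byte sequence.
Byte 1: 0xE5 = 11100101, payload 0101 (4 bits).
Byte 2: 0xB3 = 10110011 (10xxxxxx ✓), payload 110011.
Byte 3: 0xA1 = 10100001 (10xxxxxx ✓), payload 100001.
Concatenate: 0101110011100001 = 0x5CE1 (16 bits → U+5CE1).

U+5CE1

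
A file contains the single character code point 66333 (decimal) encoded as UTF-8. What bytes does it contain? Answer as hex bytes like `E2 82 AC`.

F0 90 8C 9D

U+1031D = 0x1031D = 66333 decimal. In range U+10000–U+10FFFF → 4-byte form: 11110xxx 10xxxxxx 10xxxxxx 10xxxxxx.
Binary (21 bits): 000010000001100011101.
Split 3+6+6+6: 000 | 010000 | 001100 | 011101.
Byte 1: 11110000 = 0xF0.
Byte 2: 10010000 = 0x90.
Byte 3: 10001100 = 0x8C.
Byte 4: 10011101 = 0x9D.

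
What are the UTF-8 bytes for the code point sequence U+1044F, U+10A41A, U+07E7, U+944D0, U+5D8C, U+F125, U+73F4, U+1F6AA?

U+1044F: 4-byte form → F0 90 91 8F.
U+10A41A: 4-byte form → F4 8A 90 9A.
U+07E7: 2-byte form → DF A7.
U+944D0: 4-byte form → F2 94 93 90.
U+5D8C: 3-byte form → E5 B6 8C.
U+F125: 3-byte form → EF 84 A5.
U+73F4: 3-byte form → E7 8F B4.
U+1F6AA: 4-byte form → F0 9F 9A AA.
Concatenated (27 bytes): F0 90 91 8F F4 8A 90 9A DF A7 F2 94 93 90 E5 B6 8C EF 84 A5 E7 8F B4 F0 9F 9A AA.

F0 90 91 8F F4 8A 90 9A DF A7 F2 94 93 90 E5 B6 8C EF 84 A5 E7 8F B4 F0 9F 9A AA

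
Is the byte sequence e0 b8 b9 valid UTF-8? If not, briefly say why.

Leading byte 0xE0 = 11100000 → 3-byte form.
Continuation bytes 0xB8=10111000, 0xB9=10111001 all match 10xxxxxx.
Decoded value 0xE39 is ≥ 0x800 (shortest form) and not a surrogate.

valid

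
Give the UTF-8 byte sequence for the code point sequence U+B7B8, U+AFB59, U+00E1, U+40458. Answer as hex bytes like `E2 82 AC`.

EB 9E B8 F2 AF AD 99 C3 A1 F1 80 91 98

U+B7B8: 3-byte form → EB 9E B8.
U+AFB59: 4-byte form → F2 AF AD 99.
U+00E1: 2-byte form → C3 A1.
U+40458: 4-byte form → F1 80 91 98.
Concatenated (13 bytes): EB 9E B8 F2 AF AD 99 C3 A1 F1 80 91 98.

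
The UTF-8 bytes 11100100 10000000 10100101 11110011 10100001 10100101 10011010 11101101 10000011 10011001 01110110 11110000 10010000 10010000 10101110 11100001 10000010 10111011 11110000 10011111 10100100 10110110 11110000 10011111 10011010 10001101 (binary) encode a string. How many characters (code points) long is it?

8

Byte at offset 0: 0xE4 = 11100100 → 3-byte char (#1). Advance 3.
Byte at offset 3: 0xF3 = 11110011 → 4-byte char (#2). Advance 4.
Byte at offset 7: 0xED = 11101101 → 3-byte char (#3). Advance 3.
Byte at offset 10: 0x76 = 01110110 → 1-byte char (#4). Advance 1.
Byte at offset 11: 0xF0 = 11110000 → 4-byte char (#5). Advance 4.
Byte at offset 15: 0xE1 = 11100001 → 3-byte char (#6). Advance 3.
Byte at offset 18: 0xF0 = 11110000 → 4-byte char (#7). Advance 4.
Byte at offset 22: 0xF0 = 11110000 → 4-byte char (#8). Advance 4.
Reached end at offset 26 after 8 code points.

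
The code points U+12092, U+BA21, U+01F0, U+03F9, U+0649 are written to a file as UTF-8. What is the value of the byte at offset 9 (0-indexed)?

U+12092 → 4-byte form F0 92 82 92 at offsets 0–3.
U+BA21 → 3-byte form EB A8 A1 at offsets 4–6.
U+01F0 → 2-byte form C7 B0 at offsets 7–8.
U+03F9 → 2-byte form CF B9 at offsets 9–10.
Offset 9 falls in char 4's range; it's byte 1 of CF B9 = 0xCF.

0xCF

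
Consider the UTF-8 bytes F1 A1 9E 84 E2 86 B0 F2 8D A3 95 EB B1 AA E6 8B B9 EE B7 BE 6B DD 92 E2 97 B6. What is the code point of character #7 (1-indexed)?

U+006B

Offset 0: leading byte 0xF1 = 11110001 → 4-byte char #1 = F1 A1 9E 84.
Offset 4: leading byte 0xE2 = 11100010 → 3-byte char #2 = E2 86 B0.
Offset 7: leading byte 0xF2 = 11110010 → 4-byte char #3 = F2 8D A3 95.
Offset 11: leading byte 0xEB = 11101011 → 3-byte char #4 = EB B1 AA.
Offset 14: leading byte 0xE6 = 11100110 → 3-byte char #5 = E6 8B B9.
Offset 17: leading byte 0xEE = 11101110 → 3-byte char #6 = EE B7 BE.
Offset 20: leading byte 0x6B = 01101011 → 1-byte char #7 = 6B.
Leading byte 0x6B = 01101011 matches 0xxxxxxx → 1-byte sequence.
Byte 1: 0x6B = 01101011, payload 1101011 (7 bits).
Concatenate: 1101011 = 0x6B (7 bits → U+006B).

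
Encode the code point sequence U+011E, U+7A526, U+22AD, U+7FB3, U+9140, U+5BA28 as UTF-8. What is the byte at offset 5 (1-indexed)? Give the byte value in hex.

0x94

1-indexed offset 5 is 0-indexed offset 4.
U+011E → 2-byte form C4 9E at offsets 0–1.
U+7A526 → 4-byte form F1 BA 94 A6 at offsets 2–5.
Offset 4 falls in char 2's range; it's byte 3 of F1 BA 94 A6 = 0x94.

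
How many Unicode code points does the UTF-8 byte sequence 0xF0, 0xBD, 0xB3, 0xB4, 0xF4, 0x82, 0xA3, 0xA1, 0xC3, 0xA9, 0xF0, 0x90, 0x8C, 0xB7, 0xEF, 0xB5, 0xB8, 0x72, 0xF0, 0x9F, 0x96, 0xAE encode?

7

Byte at offset 0: 0xF0 = 11110000 → 4-byte char (#1). Advance 4.
Byte at offset 4: 0xF4 = 11110100 → 4-byte char (#2). Advance 4.
Byte at offset 8: 0xC3 = 11000011 → 2-byte char (#3). Advance 2.
Byte at offset 10: 0xF0 = 11110000 → 4-byte char (#4). Advance 4.
Byte at offset 14: 0xEF = 11101111 → 3-byte char (#5). Advance 3.
Byte at offset 17: 0x72 = 01110010 → 1-byte char (#6). Advance 1.
Byte at offset 18: 0xF0 = 11110000 → 4-byte char (#7). Advance 4.
Reached end at offset 22 after 7 code points.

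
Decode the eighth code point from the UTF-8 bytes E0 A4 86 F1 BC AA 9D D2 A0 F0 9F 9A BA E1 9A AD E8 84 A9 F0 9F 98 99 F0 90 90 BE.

U+1043E

Offset 0: leading byte 0xE0 = 11100000 → 3-byte char #1 = E0 A4 86.
Offset 3: leading byte 0xF1 = 11110001 → 4-byte char #2 = F1 BC AA 9D.
Offset 7: leading byte 0xD2 = 11010010 → 2-byte char #3 = D2 A0.
Offset 9: leading byte 0xF0 = 11110000 → 4-byte char #4 = F0 9F 9A BA.
Offset 13: leading byte 0xE1 = 11100001 → 3-byte char #5 = E1 9A AD.
Offset 16: leading byte 0xE8 = 11101000 → 3-byte char #6 = E8 84 A9.
Offset 19: leading byte 0xF0 = 11110000 → 4-byte char #7 = F0 9F 98 99.
Offset 23: leading byte 0xF0 = 11110000 → 4-byte char #8 = F0 90 90 BE.
Leading byte 0xF0 = 11110000 matches 11110xxx → 4-byte sequence.
Byte 1: 0xF0 = 11110000, payload 000 (3 bits).
Byte 2: 0x90 = 10010000 (10xxxxxx ✓), payload 010000.
Byte 3: 0x90 = 10010000 (10xxxxxx ✓), payload 010000.
Byte 4: 0xBE = 10111110 (10xxxxxx ✓), payload 111110.
Concatenate: 000010000010000111110 = 0x1043E (21 bits → U+1043E).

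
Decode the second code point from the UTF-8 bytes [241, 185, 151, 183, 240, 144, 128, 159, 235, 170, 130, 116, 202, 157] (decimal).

Offset 0: leading byte 0xF1 = 11110001 → 4-byte char #1 = F1 B9 97 B7.
Offset 4: leading byte 0xF0 = 11110000 → 4-byte char #2 = F0 90 80 9F.
Leading byte 0xF0 = 11110000 matches 11110xxx → 4-byte sequence.
Byte 1: 0xF0 = 11110000, payload 000 (3 bits).
Byte 2: 0x90 = 10010000 (10xxxxxx ✓), payload 010000.
Byte 3: 0x80 = 10000000 (10xxxxxx ✓), payload 000000.
Byte 4: 0x9F = 10011111 (10xxxxxx ✓), payload 011111.
Concatenate: 000010000000000011111 = 0x1001F (21 bits → U+1001F).

U+1001F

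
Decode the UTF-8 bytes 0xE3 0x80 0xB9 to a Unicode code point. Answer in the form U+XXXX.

Leading byte 0xE3 = 11100011 matches 1110xxxx → 3-byte sequence.
Byte 1: 0xE3 = 11100011, payload 0011 (4 bits).
Byte 2: 0x80 = 10000000 (10xxxxxx ✓), payload 000000.
Byte 3: 0xB9 = 10111001 (10xxxxxx ✓), payload 111001.
Concatenate: 0011000000111001 = 0x3039 (16 bits → U+3039).

U+3039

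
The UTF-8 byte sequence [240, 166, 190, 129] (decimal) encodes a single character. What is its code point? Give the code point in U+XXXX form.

Leading byte 0xF0 = 11110000 matches 11110xxx → 4-byte sequence.
Byte 1: 0xF0 = 11110000, payload 000 (3 bits).
Byte 2: 0xA6 = 10100110 (10xxxxxx ✓), payload 100110.
Byte 3: 0xBE = 10111110 (10xxxxxx ✓), payload 111110.
Byte 4: 0x81 = 10000001 (10xxxxxx ✓), payload 000001.
Concatenate: 000100110111110000001 = 0x26F81 (21 bits → U+26F81).

U+26F81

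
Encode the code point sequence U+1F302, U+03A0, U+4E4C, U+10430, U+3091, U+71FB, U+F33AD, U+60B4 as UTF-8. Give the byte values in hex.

F0 9F 8C 82 CE A0 E4 B9 8C F0 90 90 B0 E3 82 91 E7 87 BB F3 B3 8E AD E6 82 B4

U+1F302: 4-byte form → F0 9F 8C 82.
U+03A0: 2-byte form → CE A0.
U+4E4C: 3-byte form → E4 B9 8C.
U+10430: 4-byte form → F0 90 90 B0.
U+3091: 3-byte form → E3 82 91.
U+71FB: 3-byte form → E7 87 BB.
U+F33AD: 4-byte form → F3 B3 8E AD.
U+60B4: 3-byte form → E6 82 B4.
Concatenated (26 bytes): F0 9F 8C 82 CE A0 E4 B9 8C F0 90 90 B0 E3 82 91 E7 87 BB F3 B3 8E AD E6 82 B4.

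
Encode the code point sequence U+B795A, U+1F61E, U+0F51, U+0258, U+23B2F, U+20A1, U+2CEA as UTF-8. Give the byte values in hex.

F2 B7 A5 9A F0 9F 98 9E E0 BD 91 C9 98 F0 A3 AC AF E2 82 A1 E2 B3 AA

U+B795A: 4-byte form → F2 B7 A5 9A.
U+1F61E: 4-byte form → F0 9F 98 9E.
U+0F51: 3-byte form → E0 BD 91.
U+0258: 2-byte form → C9 98.
U+23B2F: 4-byte form → F0 A3 AC AF.
U+20A1: 3-byte form → E2 82 A1.
U+2CEA: 3-byte form → E2 B3 AA.
Concatenated (23 bytes): F2 B7 A5 9A F0 9F 98 9E E0 BD 91 C9 98 F0 A3 AC AF E2 82 A1 E2 B3 AA.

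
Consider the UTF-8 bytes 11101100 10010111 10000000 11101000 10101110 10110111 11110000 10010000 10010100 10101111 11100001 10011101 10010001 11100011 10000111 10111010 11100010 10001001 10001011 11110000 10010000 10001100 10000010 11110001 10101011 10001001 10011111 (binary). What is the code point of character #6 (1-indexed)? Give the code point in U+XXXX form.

Offset 0: leading byte 0xEC = 11101100 → 3-byte char #1 = EC 97 80.
Offset 3: leading byte 0xE8 = 11101000 → 3-byte char #2 = E8 AE B7.
Offset 6: leading byte 0xF0 = 11110000 → 4-byte char #3 = F0 90 94 AF.
Offset 10: leading byte 0xE1 = 11100001 → 3-byte char #4 = E1 9D 91.
Offset 13: leading byte 0xE3 = 11100011 → 3-byte char #5 = E3 87 BA.
Offset 16: leading byte 0xE2 = 11100010 → 3-byte char #6 = E2 89 8B.
Leading byte 0xE2 = 11100010 matches 1110xxxx → 3-byte sequence.
Byte 1: 0xE2 = 11100010, payload 0010 (4 bits).
Byte 2: 0x89 = 10001001 (10xxxxxx ✓), payload 001001.
Byte 3: 0x8B = 10001011 (10xxxxxx ✓), payload 001011.
Concatenate: 0010001001001011 = 0x224B (16 bits → U+224B).

U+224B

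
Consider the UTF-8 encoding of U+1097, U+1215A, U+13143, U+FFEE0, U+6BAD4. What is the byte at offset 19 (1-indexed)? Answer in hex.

0x94

1-indexed offset 19 is 0-indexed offset 18.
U+1097 → 3-byte form E1 82 97 at offsets 0–2.
U+1215A → 4-byte form F0 92 85 9A at offsets 3–6.
U+13143 → 4-byte form F0 93 85 83 at offsets 7–10.
U+FFEE0 → 4-byte form F3 BF BB A0 at offsets 11–14.
U+6BAD4 → 4-byte form F1 AB AB 94 at offsets 15–18.
Offset 18 falls in char 5's range; it's byte 4 of F1 AB AB 94 = 0x94.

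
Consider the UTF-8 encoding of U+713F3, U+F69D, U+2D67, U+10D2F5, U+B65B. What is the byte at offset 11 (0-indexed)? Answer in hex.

U+713F3 → 4-byte form F1 B1 8F B3 at offsets 0–3.
U+F69D → 3-byte form EF 9A 9D at offsets 4–6.
U+2D67 → 3-byte form E2 B5 A7 at offsets 7–9.
U+10D2F5 → 4-byte form F4 8D 8B B5 at offsets 10–13.
Offset 11 falls in char 4's range; it's byte 2 of F4 8D 8B B5 = 0x8D.

0x8D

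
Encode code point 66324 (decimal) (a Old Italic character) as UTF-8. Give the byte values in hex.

F0 90 8C 94

U+10314 = 0x10314 = 66324 decimal. In range U+10000–U+10FFFF → 4-byte form: 11110xxx 10xxxxxx 10xxxxxx 10xxxxxx.
Binary (21 bits): 000010000001100010100.
Split 3+6+6+6: 000 | 010000 | 001100 | 010100.
Byte 1: 11110000 = 0xF0.
Byte 2: 10010000 = 0x90.
Byte 3: 10001100 = 0x8C.
Byte 4: 10010100 = 0x94.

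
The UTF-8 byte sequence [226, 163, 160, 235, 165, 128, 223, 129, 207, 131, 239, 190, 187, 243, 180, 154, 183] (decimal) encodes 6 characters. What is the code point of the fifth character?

Offset 0: leading byte 0xE2 = 11100010 → 3-byte char #1 = E2 A3 A0.
Offset 3: leading byte 0xEB = 11101011 → 3-byte char #2 = EB A5 80.
Offset 6: leading byte 0xDF = 11011111 → 2-byte char #3 = DF 81.
Offset 8: leading byte 0xCF = 11001111 → 2-byte char #4 = CF 83.
Offset 10: leading byte 0xEF = 11101111 → 3-byte char #5 = EF BE BB.
Leading byte 0xEF = 11101111 matches 1110xxxx → 3-byte sequence.
Byte 1: 0xEF = 11101111, payload 1111 (4 bits).
Byte 2: 0xBE = 10111110 (10xxxxxx ✓), payload 111110.
Byte 3: 0xBB = 10111011 (10xxxxxx ✓), payload 111011.
Concatenate: 1111111110111011 = 0xFFBB (16 bits → U+FFBB).

U+FFBB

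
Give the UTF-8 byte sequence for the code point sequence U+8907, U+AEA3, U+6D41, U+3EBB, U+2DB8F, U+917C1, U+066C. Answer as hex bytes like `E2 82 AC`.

U+8907: 3-byte form → E8 A4 87.
U+AEA3: 3-byte form → EA BA A3.
U+6D41: 3-byte form → E6 B5 81.
U+3EBB: 3-byte form → E3 BA BB.
U+2DB8F: 4-byte form → F0 AD AE 8F.
U+917C1: 4-byte form → F2 91 9F 81.
U+066C: 2-byte form → D9 AC.
Concatenated (22 bytes): E8 A4 87 EA BA A3 E6 B5 81 E3 BA BB F0 AD AE 8F F2 91 9F 81 D9 AC.

E8 A4 87 EA BA A3 E6 B5 81 E3 BA BB F0 AD AE 8F F2 91 9F 81 D9 AC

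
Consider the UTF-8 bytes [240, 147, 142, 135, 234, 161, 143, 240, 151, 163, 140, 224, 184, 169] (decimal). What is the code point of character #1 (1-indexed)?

U+13387

Offset 0: leading byte 0xF0 = 11110000 → 4-byte char #1 = F0 93 8E 87.
Leading byte 0xF0 = 11110000 matches 11110xxx → 4-byte sequence.
Byte 1: 0xF0 = 11110000, payload 000 (3 bits).
Byte 2: 0x93 = 10010011 (10xxxxxx ✓), payload 010011.
Byte 3: 0x8E = 10001110 (10xxxxxx ✓), payload 001110.
Byte 4: 0x87 = 10000111 (10xxxxxx ✓), payload 000111.
Concatenate: 000010011001110000111 = 0x13387 (21 bits → U+13387).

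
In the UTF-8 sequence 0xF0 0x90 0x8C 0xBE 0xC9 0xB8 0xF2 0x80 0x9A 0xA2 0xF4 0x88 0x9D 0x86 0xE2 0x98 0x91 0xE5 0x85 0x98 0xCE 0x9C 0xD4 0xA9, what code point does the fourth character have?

Offset 0: leading byte 0xF0 = 11110000 → 4-byte char #1 = F0 90 8C BE.
Offset 4: leading byte 0xC9 = 11001001 → 2-byte char #2 = C9 B8.
Offset 6: leading byte 0xF2 = 11110010 → 4-byte char #3 = F2 80 9A A2.
Offset 10: leading byte 0xF4 = 11110100 → 4-byte char #4 = F4 88 9D 86.
Leading byte 0xF4 = 11110100 matches 11110xxx → 4-byte sequence.
Byte 1: 0xF4 = 11110100, payload 100 (3 bits).
Byte 2: 0x88 = 10001000 (10xxxxxx ✓), payload 001000.
Byte 3: 0x9D = 10011101 (10xxxxxx ✓), payload 011101.
Byte 4: 0x86 = 10000110 (10xxxxxx ✓), payload 000110.
Concatenate: 100001000011101000110 = 0x108746 (21 bits → U+108746).

U+108746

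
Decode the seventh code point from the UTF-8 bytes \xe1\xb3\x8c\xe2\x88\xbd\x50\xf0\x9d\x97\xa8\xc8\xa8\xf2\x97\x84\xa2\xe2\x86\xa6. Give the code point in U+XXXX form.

Offset 0: leading byte 0xE1 = 11100001 → 3-byte char #1 = E1 B3 8C.
Offset 3: leading byte 0xE2 = 11100010 → 3-byte char #2 = E2 88 BD.
Offset 6: leading byte 0x50 = 01010000 → 1-byte char #3 = 50.
Offset 7: leading byte 0xF0 = 11110000 → 4-byte char #4 = F0 9D 97 A8.
Offset 11: leading byte 0xC8 = 11001000 → 2-byte char #5 = C8 A8.
Offset 13: leading byte 0xF2 = 11110010 → 4-byte char #6 = F2 97 84 A2.
Offset 17: leading byte 0xE2 = 11100010 → 3-byte char #7 = E2 86 A6.
Leading byte 0xE2 = 11100010 matches 1110xxxx → 3-byte sequence.
Byte 1: 0xE2 = 11100010, payload 0010 (4 bits).
Byte 2: 0x86 = 10000110 (10xxxxxx ✓), payload 000110.
Byte 3: 0xA6 = 10100110 (10xxxxxx ✓), payload 100110.
Concatenate: 0010000110100110 = 0x21A6 (16 bits → U+21A6).

U+21A6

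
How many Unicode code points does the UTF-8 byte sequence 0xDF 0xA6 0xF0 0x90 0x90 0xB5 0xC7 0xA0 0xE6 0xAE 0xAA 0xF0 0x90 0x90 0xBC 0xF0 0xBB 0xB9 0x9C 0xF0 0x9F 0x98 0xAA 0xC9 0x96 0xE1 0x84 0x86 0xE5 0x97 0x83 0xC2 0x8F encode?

Byte at offset 0: 0xDF = 11011111 → 2-byte char (#1). Advance 2.
Byte at offset 2: 0xF0 = 11110000 → 4-byte char (#2). Advance 4.
Byte at offset 6: 0xC7 = 11000111 → 2-byte char (#3). Advance 2.
Byte at offset 8: 0xE6 = 11100110 → 3-byte char (#4). Advance 3.
Byte at offset 11: 0xF0 = 11110000 → 4-byte char (#5). Advance 4.
Byte at offset 15: 0xF0 = 11110000 → 4-byte char (#6). Advance 4.
Byte at offset 19: 0xF0 = 11110000 → 4-byte char (#7). Advance 4.
Byte at offset 23: 0xC9 = 11001001 → 2-byte char (#8). Advance 2.
Byte at offset 25: 0xE1 = 11100001 → 3-byte char (#9). Advance 3.
Byte at offset 28: 0xE5 = 11100101 → 3-byte char (#10). Advance 3.
Byte at offset 31: 0xC2 = 11000010 → 2-byte char (#11). Advance 2.
Reached end at offset 33 after 11 code points.

11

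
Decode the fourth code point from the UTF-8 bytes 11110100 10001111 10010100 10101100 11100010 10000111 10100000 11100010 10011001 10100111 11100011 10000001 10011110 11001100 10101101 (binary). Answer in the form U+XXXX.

Offset 0: leading byte 0xF4 = 11110100 → 4-byte char #1 = F4 8F 94 AC.
Offset 4: leading byte 0xE2 = 11100010 → 3-byte char #2 = E2 87 A0.
Offset 7: leading byte 0xE2 = 11100010 → 3-byte char #3 = E2 99 A7.
Offset 10: leading byte 0xE3 = 11100011 → 3-byte char #4 = E3 81 9E.
Leading byte 0xE3 = 11100011 matches 1110xxxx → 3-byte sequence.
Byte 1: 0xE3 = 11100011, payload 0011 (4 bits).
Byte 2: 0x81 = 10000001 (10xxxxxx ✓), payload 000001.
Byte 3: 0x9E = 10011110 (10xxxxxx ✓), payload 011110.
Concatenate: 0011000001011110 = 0x305E (16 bits → U+305E).

U+305E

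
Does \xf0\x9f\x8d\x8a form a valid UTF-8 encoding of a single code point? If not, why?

Leading byte 0xF0 = 11110000 → 4-byte form.
Continuation bytes 0x9F=10011111, 0x8D=10001101, 0x8A=10001010 all match 10xxxxxx.
Decoded value 0x1F34A is ≥ 0x10000 (shortest form) and not a surrogate.

valid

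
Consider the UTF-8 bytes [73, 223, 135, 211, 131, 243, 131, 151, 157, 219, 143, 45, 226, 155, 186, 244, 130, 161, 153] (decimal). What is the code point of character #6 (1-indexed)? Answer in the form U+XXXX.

Offset 0: leading byte 0x49 = 01001001 → 1-byte char #1 = 49.
Offset 1: leading byte 0xDF = 11011111 → 2-byte char #2 = DF 87.
Offset 3: leading byte 0xD3 = 11010011 → 2-byte char #3 = D3 83.
Offset 5: leading byte 0xF3 = 11110011 → 4-byte char #4 = F3 83 97 9D.
Offset 9: leading byte 0xDB = 11011011 → 2-byte char #5 = DB 8F.
Offset 11: leading byte 0x2D = 00101101 → 1-byte char #6 = 2D.
Leading byte 0x2D = 00101101 matches 0xxxxxxx → 1-byte sequence.
Byte 1: 0x2D = 00101101, payload 0101101 (7 bits).
Concatenate: 0101101 = 0x2D (7 bits → U+002D).

U+002D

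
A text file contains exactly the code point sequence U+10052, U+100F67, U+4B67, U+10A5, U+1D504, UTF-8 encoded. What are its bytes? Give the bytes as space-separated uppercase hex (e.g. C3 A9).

F0 90 81 92 F4 80 BD A7 E4 AD A7 E1 82 A5 F0 9D 94 84

U+10052: 4-byte form → F0 90 81 92.
U+100F67: 4-byte form → F4 80 BD A7.
U+4B67: 3-byte form → E4 AD A7.
U+10A5: 3-byte form → E1 82 A5.
U+1D504: 4-byte form → F0 9D 94 84.
Concatenated (18 bytes): F0 90 81 92 F4 80 BD A7 E4 AD A7 E1 82 A5 F0 9D 94 84.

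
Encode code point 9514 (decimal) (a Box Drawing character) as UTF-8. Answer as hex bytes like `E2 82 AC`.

E2 94 AA

U+252A = 0x252A = 9514 decimal. In range U+0800–U+FFFF → 3-byte form: 1110xxxx 10xxxxxx 10xxxxxx.
Binary (16 bits): 0010010100101010.
Split 4+6+6: 0010 | 010100 | 101010.
Byte 1: 11100010 = 0xE2.
Byte 2: 10010100 = 0x94.
Byte 3: 10101010 = 0xAA.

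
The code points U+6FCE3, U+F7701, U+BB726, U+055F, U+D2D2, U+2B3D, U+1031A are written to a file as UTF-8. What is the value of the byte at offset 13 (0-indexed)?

0x9F

U+6FCE3 → 4-byte form F1 AF B3 A3 at offsets 0–3.
U+F7701 → 4-byte form F3 B7 9C 81 at offsets 4–7.
U+BB726 → 4-byte form F2 BB 9C A6 at offsets 8–11.
U+055F → 2-byte form D5 9F at offsets 12–13.
Offset 13 falls in char 4's range; it's byte 2 of D5 9F = 0x9F.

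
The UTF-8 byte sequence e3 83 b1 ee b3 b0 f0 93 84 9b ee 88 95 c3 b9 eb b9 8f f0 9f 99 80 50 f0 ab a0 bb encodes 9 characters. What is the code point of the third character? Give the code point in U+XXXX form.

Offset 0: leading byte 0xE3 = 11100011 → 3-byte char #1 = E3 83 B1.
Offset 3: leading byte 0xEE = 11101110 → 3-byte char #2 = EE B3 B0.
Offset 6: leading byte 0xF0 = 11110000 → 4-byte char #3 = F0 93 84 9B.
Leading byte 0xF0 = 11110000 matches 11110xxx → 4-byte sequence.
Byte 1: 0xF0 = 11110000, payload 000 (3 bits).
Byte 2: 0x93 = 10010011 (10xxxxxx ✓), payload 010011.
Byte 3: 0x84 = 10000100 (10xxxxxx ✓), payload 000100.
Byte 4: 0x9B = 10011011 (10xxxxxx ✓), payload 011011.
Concatenate: 000010011000100011011 = 0x1311B (21 bits → U+1311B).

U+1311B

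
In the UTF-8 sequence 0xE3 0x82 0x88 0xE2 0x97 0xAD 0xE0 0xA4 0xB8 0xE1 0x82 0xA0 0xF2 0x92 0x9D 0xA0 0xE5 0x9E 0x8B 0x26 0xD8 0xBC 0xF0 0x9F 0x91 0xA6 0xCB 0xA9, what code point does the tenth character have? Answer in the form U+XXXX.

Offset 0: leading byte 0xE3 = 11100011 → 3-byte char #1 = E3 82 88.
Offset 3: leading byte 0xE2 = 11100010 → 3-byte char #2 = E2 97 AD.
Offset 6: leading byte 0xE0 = 11100000 → 3-byte char #3 = E0 A4 B8.
Offset 9: leading byte 0xE1 = 11100001 → 3-byte char #4 = E1 82 A0.
Offset 12: leading byte 0xF2 = 11110010 → 4-byte char #5 = F2 92 9D A0.
Offset 16: leading byte 0xE5 = 11100101 → 3-byte char #6 = E5 9E 8B.
Offset 19: leading byte 0x26 = 00100110 → 1-byte char #7 = 26.
Offset 20: leading byte 0xD8 = 11011000 → 2-byte char #8 = D8 BC.
Offset 22: leading byte 0xF0 = 11110000 → 4-byte char #9 = F0 9F 91 A6.
Offset 26: leading byte 0xCB = 11001011 → 2-byte char #10 = CB A9.
Leading byte 0xCB = 11001011 matches 110xxxxx → 2-byte sequence.
Byte 1: 0xCB = 11001011, payload 01011 (5 bits).
Byte 2: 0xA9 = 10101001 (10xxxxxx ✓), payload 101001.
Concatenate: 01011101001 = 0x2E9 (11 bits → U+02E9).

U+02E9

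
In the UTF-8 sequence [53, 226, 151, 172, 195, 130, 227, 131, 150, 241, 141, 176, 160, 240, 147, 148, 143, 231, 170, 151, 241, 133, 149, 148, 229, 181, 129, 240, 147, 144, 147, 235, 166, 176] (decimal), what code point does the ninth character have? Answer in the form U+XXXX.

Offset 0: leading byte 0x35 = 00110101 → 1-byte char #1 = 35.
Offset 1: leading byte 0xE2 = 11100010 → 3-byte char #2 = E2 97 AC.
Offset 4: leading byte 0xC3 = 11000011 → 2-byte char #3 = C3 82.
Offset 6: leading byte 0xE3 = 11100011 → 3-byte char #4 = E3 83 96.
Offset 9: leading byte 0xF1 = 11110001 → 4-byte char #5 = F1 8D B0 A0.
Offset 13: leading byte 0xF0 = 11110000 → 4-byte char #6 = F0 93 94 8F.
Offset 17: leading byte 0xE7 = 11100111 → 3-byte char #7 = E7 AA 97.
Offset 20: leading byte 0xF1 = 11110001 → 4-byte char #8 = F1 85 95 94.
Offset 24: leading byte 0xE5 = 11100101 → 3-byte char #9 = E5 B5 81.
Leading byte 0xE5 = 11100101 matches 1110xxxx → 3-byte sequence.
Byte 1: 0xE5 = 11100101, payload 0101 (4 bits).
Byte 2: 0xB5 = 10110101 (10xxxxxx ✓), payload 110101.
Byte 3: 0x81 = 10000001 (10xxxxxx ✓), payload 000001.
Concatenate: 0101110101000001 = 0x5D41 (16 bits → U+5D41).

U+5D41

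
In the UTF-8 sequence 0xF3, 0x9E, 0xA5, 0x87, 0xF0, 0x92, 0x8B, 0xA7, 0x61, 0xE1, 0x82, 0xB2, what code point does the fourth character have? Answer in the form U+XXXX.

U+10B2

Offset 0: leading byte 0xF3 = 11110011 → 4-byte char #1 = F3 9E A5 87.
Offset 4: leading byte 0xF0 = 11110000 → 4-byte char #2 = F0 92 8B A7.
Offset 8: leading byte 0x61 = 01100001 → 1-byte char #3 = 61.
Offset 9: leading byte 0xE1 = 11100001 → 3-byte char #4 = E1 82 B2.
Leading byte 0xE1 = 11100001 matches 1110xxxx → 3-byte sequence.
Byte 1: 0xE1 = 11100001, payload 0001 (4 bits).
Byte 2: 0x82 = 10000010 (10xxxxxx ✓), payload 000010.
Byte 3: 0xB2 = 10110010 (10xxxxxx ✓), payload 110010.
Concatenate: 0001000010110010 = 0x10B2 (16 bits → U+10B2).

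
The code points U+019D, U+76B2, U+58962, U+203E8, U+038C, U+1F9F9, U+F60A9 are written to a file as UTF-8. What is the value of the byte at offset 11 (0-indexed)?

0x8F

U+019D → 2-byte form C6 9D at offsets 0–1.
U+76B2 → 3-byte form E7 9A B2 at offsets 2–4.
U+58962 → 4-byte form F1 98 A5 A2 at offsets 5–8.
U+203E8 → 4-byte form F0 A0 8F A8 at offsets 9–12.
Offset 11 falls in char 4's range; it's byte 3 of F0 A0 8F A8 = 0x8F.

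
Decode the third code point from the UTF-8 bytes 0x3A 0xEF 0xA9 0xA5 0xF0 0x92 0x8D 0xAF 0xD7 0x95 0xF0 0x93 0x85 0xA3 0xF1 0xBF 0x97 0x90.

U+1236F

Offset 0: leading byte 0x3A = 00111010 → 1-byte char #1 = 3A.
Offset 1: leading byte 0xEF = 11101111 → 3-byte char #2 = EF A9 A5.
Offset 4: leading byte 0xF0 = 11110000 → 4-byte char #3 = F0 92 8D AF.
Leading byte 0xF0 = 11110000 matches 11110xxx → 4-byte sequence.
Byte 1: 0xF0 = 11110000, payload 000 (3 bits).
Byte 2: 0x92 = 10010010 (10xxxxxx ✓), payload 010010.
Byte 3: 0x8D = 10001101 (10xxxxxx ✓), payload 001101.
Byte 4: 0xAF = 10101111 (10xxxxxx ✓), payload 101111.
Concatenate: 000010010001101101111 = 0x1236F (21 bits → U+1236F).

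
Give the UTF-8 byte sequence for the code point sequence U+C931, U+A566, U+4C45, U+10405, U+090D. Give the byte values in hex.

EC A4 B1 EA 95 A6 E4 B1 85 F0 90 90 85 E0 A4 8D

U+C931: 3-byte form → EC A4 B1.
U+A566: 3-byte form → EA 95 A6.
U+4C45: 3-byte form → E4 B1 85.
U+10405: 4-byte form → F0 90 90 85.
U+090D: 3-byte form → E0 A4 8D.
Concatenated (16 bytes): EC A4 B1 EA 95 A6 E4 B1 85 F0 90 90 85 E0 A4 8D.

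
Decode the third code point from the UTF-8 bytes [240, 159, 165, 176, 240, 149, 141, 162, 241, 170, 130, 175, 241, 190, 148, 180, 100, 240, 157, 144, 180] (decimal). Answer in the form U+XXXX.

Offset 0: leading byte 0xF0 = 11110000 → 4-byte char #1 = F0 9F A5 B0.
Offset 4: leading byte 0xF0 = 11110000 → 4-byte char #2 = F0 95 8D A2.
Offset 8: leading byte 0xF1 = 11110001 → 4-byte char #3 = F1 AA 82 AF.
Leading byte 0xF1 = 11110001 matches 11110xxx → 4-byte sequence.
Byte 1: 0xF1 = 11110001, payload 001 (3 bits).
Byte 2: 0xAA = 10101010 (10xxxxxx ✓), payload 101010.
Byte 3: 0x82 = 10000010 (10xxxxxx ✓), payload 000010.
Byte 4: 0xAF = 10101111 (10xxxxxx ✓), payload 101111.
Concatenate: 001101010000010101111 = 0x6A0AF (21 bits → U+6A0AF).

U+6A0AF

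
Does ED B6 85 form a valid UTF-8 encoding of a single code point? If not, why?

invalid (encodes a surrogate (U+D800–U+DFFF))

Structurally a 3-byte sequence; payload = 0xDD85.
But 0xDD85 is in U+D800–U+DFFF, the surrogate range. Surrogates are not Unicode scalar values and are forbidden in UTF-8.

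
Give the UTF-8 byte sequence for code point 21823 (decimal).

U+553F = 0x553F = 21823 decimal. In range U+0800–U+FFFF → 3-byte form: 1110xxxx 10xxxxxx 10xxxxxx.
Binary (16 bits): 0101010100111111.
Split 4+6+6: 0101 | 010100 | 111111.
Byte 1: 11100101 = 0xE5.
Byte 2: 10010100 = 0x94.
Byte 3: 10111111 = 0xBF.

E5 94 BF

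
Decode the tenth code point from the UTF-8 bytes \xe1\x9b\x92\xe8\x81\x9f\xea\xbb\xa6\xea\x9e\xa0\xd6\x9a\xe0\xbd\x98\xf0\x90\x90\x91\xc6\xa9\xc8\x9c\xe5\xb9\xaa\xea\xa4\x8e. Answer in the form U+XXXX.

Offset 0: leading byte 0xE1 = 11100001 → 3-byte char #1 = E1 9B 92.
Offset 3: leading byte 0xE8 = 11101000 → 3-byte char #2 = E8 81 9F.
Offset 6: leading byte 0xEA = 11101010 → 3-byte char #3 = EA BB A6.
Offset 9: leading byte 0xEA = 11101010 → 3-byte char #4 = EA 9E A0.
Offset 12: leading byte 0xD6 = 11010110 → 2-byte char #5 = D6 9A.
Offset 14: leading byte 0xE0 = 11100000 → 3-byte char #6 = E0 BD 98.
Offset 17: leading byte 0xF0 = 11110000 → 4-byte char #7 = F0 90 90 91.
Offset 21: leading byte 0xC6 = 11000110 → 2-byte char #8 = C6 A9.
Offset 23: leading byte 0xC8 = 11001000 → 2-byte char #9 = C8 9C.
Offset 25: leading byte 0xE5 = 11100101 → 3-byte char #10 = E5 B9 AA.
Leading byte 0xE5 = 11100101 matches 1110xxxx → 3-byte sequence.
Byte 1: 0xE5 = 11100101, payload 0101 (4 bits).
Byte 2: 0xB9 = 10111001 (10xxxxxx ✓), payload 111001.
Byte 3: 0xAA = 10101010 (10xxxxxx ✓), payload 101010.
Concatenate: 0101111001101010 = 0x5E6A (16 bits → U+5E6A).

U+5E6A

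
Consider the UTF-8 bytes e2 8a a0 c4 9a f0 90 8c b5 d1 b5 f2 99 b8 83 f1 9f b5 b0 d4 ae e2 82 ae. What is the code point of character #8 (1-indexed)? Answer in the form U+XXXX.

Offset 0: leading byte 0xE2 = 11100010 → 3-byte char #1 = E2 8A A0.
Offset 3: leading byte 0xC4 = 11000100 → 2-byte char #2 = C4 9A.
Offset 5: leading byte 0xF0 = 11110000 → 4-byte char #3 = F0 90 8C B5.
Offset 9: leading byte 0xD1 = 11010001 → 2-byte char #4 = D1 B5.
Offset 11: leading byte 0xF2 = 11110010 → 4-byte char #5 = F2 99 B8 83.
Offset 15: leading byte 0xF1 = 11110001 → 4-byte char #6 = F1 9F B5 B0.
Offset 19: leading byte 0xD4 = 11010100 → 2-byte char #7 = D4 AE.
Offset 21: leading byte 0xE2 = 11100010 → 3-byte char #8 = E2 82 AE.
Leading byte 0xE2 = 11100010 matches 1110xxxx → 3-byte sequence.
Byte 1: 0xE2 = 11100010, payload 0010 (4 bits).
Byte 2: 0x82 = 10000010 (10xxxxxx ✓), payload 000010.
Byte 3: 0xAE = 10101110 (10xxxxxx ✓), payload 101110.
Concatenate: 0010000010101110 = 0x20AE (16 bits → U+20AE).

U+20AE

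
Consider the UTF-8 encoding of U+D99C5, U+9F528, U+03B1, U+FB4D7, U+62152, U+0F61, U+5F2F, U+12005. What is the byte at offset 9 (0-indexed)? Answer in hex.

0xB1

U+D99C5 → 4-byte form F3 99 A7 85 at offsets 0–3.
U+9F528 → 4-byte form F2 9F 94 A8 at offsets 4–7.
U+03B1 → 2-byte form CE B1 at offsets 8–9.
Offset 9 falls in char 3's range; it's byte 2 of CE B1 = 0xB1.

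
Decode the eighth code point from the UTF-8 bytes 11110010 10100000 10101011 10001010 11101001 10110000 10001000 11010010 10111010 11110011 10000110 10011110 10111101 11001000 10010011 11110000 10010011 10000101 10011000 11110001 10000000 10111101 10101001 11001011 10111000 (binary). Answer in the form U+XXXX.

U+02F8

Offset 0: leading byte 0xF2 = 11110010 → 4-byte char #1 = F2 A0 AB 8A.
Offset 4: leading byte 0xE9 = 11101001 → 3-byte char #2 = E9 B0 88.
Offset 7: leading byte 0xD2 = 11010010 → 2-byte char #3 = D2 BA.
Offset 9: leading byte 0xF3 = 11110011 → 4-byte char #4 = F3 86 9E BD.
Offset 13: leading byte 0xC8 = 11001000 → 2-byte char #5 = C8 93.
Offset 15: leading byte 0xF0 = 11110000 → 4-byte char #6 = F0 93 85 98.
Offset 19: leading byte 0xF1 = 11110001 → 4-byte char #7 = F1 80 BD A9.
Offset 23: leading byte 0xCB = 11001011 → 2-byte char #8 = CB B8.
Leading byte 0xCB = 11001011 matches 110xxxxx → 2-byte sequence.
Byte 1: 0xCB = 11001011, payload 01011 (5 bits).
Byte 2: 0xB8 = 10111000 (10xxxxxx ✓), payload 111000.
Concatenate: 01011111000 = 0x2F8 (11 bits → U+02F8).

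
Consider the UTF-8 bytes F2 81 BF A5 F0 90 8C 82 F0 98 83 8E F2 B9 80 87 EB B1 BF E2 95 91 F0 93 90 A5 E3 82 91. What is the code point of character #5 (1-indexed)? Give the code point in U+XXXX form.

Offset 0: leading byte 0xF2 = 11110010 → 4-byte char #1 = F2 81 BF A5.
Offset 4: leading byte 0xF0 = 11110000 → 4-byte char #2 = F0 90 8C 82.
Offset 8: leading byte 0xF0 = 11110000 → 4-byte char #3 = F0 98 83 8E.
Offset 12: leading byte 0xF2 = 11110010 → 4-byte char #4 = F2 B9 80 87.
Offset 16: leading byte 0xEB = 11101011 → 3-byte char #5 = EB B1 BF.
Leading byte 0xEB = 11101011 matches 1110xxxx → 3-byte sequence.
Byte 1: 0xEB = 11101011, payload 1011 (4 bits).
Byte 2: 0xB1 = 10110001 (10xxxxxx ✓), payload 110001.
Byte 3: 0xBF = 10111111 (10xxxxxx ✓), payload 111111.
Concatenate: 1011110001111111 = 0xBC7F (16 bits → U+BC7F).

U+BC7F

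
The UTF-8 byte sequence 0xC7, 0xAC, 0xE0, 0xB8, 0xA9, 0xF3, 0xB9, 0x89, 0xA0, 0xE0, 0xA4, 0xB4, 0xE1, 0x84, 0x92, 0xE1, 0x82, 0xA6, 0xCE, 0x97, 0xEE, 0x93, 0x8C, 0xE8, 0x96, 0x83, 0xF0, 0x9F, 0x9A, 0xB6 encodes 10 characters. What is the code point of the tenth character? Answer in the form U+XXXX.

U+1F6B6

Offset 0: leading byte 0xC7 = 11000111 → 2-byte char #1 = C7 AC.
Offset 2: leading byte 0xE0 = 11100000 → 3-byte char #2 = E0 B8 A9.
Offset 5: leading byte 0xF3 = 11110011 → 4-byte char #3 = F3 B9 89 A0.
Offset 9: leading byte 0xE0 = 11100000 → 3-byte char #4 = E0 A4 B4.
Offset 12: leading byte 0xE1 = 11100001 → 3-byte char #5 = E1 84 92.
Offset 15: leading byte 0xE1 = 11100001 → 3-byte char #6 = E1 82 A6.
Offset 18: leading byte 0xCE = 11001110 → 2-byte char #7 = CE 97.
Offset 20: leading byte 0xEE = 11101110 → 3-byte char #8 = EE 93 8C.
Offset 23: leading byte 0xE8 = 11101000 → 3-byte char #9 = E8 96 83.
Offset 26: leading byte 0xF0 = 11110000 → 4-byte char #10 = F0 9F 9A B6.
Leading byte 0xF0 = 11110000 matches 11110xxx → 4-byte sequence.
Byte 1: 0xF0 = 11110000, payload 000 (3 bits).
Byte 2: 0x9F = 10011111 (10xxxxxx ✓), payload 011111.
Byte 3: 0x9A = 10011010 (10xxxxxx ✓), payload 011010.
Byte 4: 0xB6 = 10110110 (10xxxxxx ✓), payload 110110.
Concatenate: 000011111011010110110 = 0x1F6B6 (21 bits → U+1F6B6).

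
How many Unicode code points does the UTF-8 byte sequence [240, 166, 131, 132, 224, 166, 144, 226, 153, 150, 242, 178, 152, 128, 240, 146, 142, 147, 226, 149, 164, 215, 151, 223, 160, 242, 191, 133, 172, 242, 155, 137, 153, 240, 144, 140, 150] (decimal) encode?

11

Byte at offset 0: 0xF0 = 11110000 → 4-byte char (#1). Advance 4.
Byte at offset 4: 0xE0 = 11100000 → 3-byte char (#2). Advance 3.
Byte at offset 7: 0xE2 = 11100010 → 3-byte char (#3). Advance 3.
Byte at offset 10: 0xF2 = 11110010 → 4-byte char (#4). Advance 4.
Byte at offset 14: 0xF0 = 11110000 → 4-byte char (#5). Advance 4.
Byte at offset 18: 0xE2 = 11100010 → 3-byte char (#6). Advance 3.
Byte at offset 21: 0xD7 = 11010111 → 2-byte char (#7). Advance 2.
Byte at offset 23: 0xDF = 11011111 → 2-byte char (#8). Advance 2.
Byte at offset 25: 0xF2 = 11110010 → 4-byte char (#9). Advance 4.
Byte at offset 29: 0xF2 = 11110010 → 4-byte char (#10). Advance 4.
Byte at offset 33: 0xF0 = 11110000 → 4-byte char (#11). Advance 4.
Reached end at offset 37 after 11 code points.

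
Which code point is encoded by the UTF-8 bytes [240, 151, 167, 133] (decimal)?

U+179C5

Leading byte 0xF0 = 11110000 matches 11110xxx → 4-byte sequence.
Byte 1: 0xF0 = 11110000, payload 000 (3 bits).
Byte 2: 0x97 = 10010111 (10xxxxxx ✓), payload 010111.
Byte 3: 0xA7 = 10100111 (10xxxxxx ✓), payload 100111.
Byte 4: 0x85 = 10000101 (10xxxxxx ✓), payload 000101.
Concatenate: 000010111100111000101 = 0x179C5 (21 bits → U+179C5).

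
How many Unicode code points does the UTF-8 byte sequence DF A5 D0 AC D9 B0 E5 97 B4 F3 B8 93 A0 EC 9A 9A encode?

Byte at offset 0: 0xDF = 11011111 → 2-byte char (#1). Advance 2.
Byte at offset 2: 0xD0 = 11010000 → 2-byte char (#2). Advance 2.
Byte at offset 4: 0xD9 = 11011001 → 2-byte char (#3). Advance 2.
Byte at offset 6: 0xE5 = 11100101 → 3-byte char (#4). Advance 3.
Byte at offset 9: 0xF3 = 11110011 → 4-byte char (#5). Advance 4.
Byte at offset 13: 0xEC = 11101100 → 3-byte char (#6). Advance 3.
Reached end at offset 16 after 6 code points.

6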